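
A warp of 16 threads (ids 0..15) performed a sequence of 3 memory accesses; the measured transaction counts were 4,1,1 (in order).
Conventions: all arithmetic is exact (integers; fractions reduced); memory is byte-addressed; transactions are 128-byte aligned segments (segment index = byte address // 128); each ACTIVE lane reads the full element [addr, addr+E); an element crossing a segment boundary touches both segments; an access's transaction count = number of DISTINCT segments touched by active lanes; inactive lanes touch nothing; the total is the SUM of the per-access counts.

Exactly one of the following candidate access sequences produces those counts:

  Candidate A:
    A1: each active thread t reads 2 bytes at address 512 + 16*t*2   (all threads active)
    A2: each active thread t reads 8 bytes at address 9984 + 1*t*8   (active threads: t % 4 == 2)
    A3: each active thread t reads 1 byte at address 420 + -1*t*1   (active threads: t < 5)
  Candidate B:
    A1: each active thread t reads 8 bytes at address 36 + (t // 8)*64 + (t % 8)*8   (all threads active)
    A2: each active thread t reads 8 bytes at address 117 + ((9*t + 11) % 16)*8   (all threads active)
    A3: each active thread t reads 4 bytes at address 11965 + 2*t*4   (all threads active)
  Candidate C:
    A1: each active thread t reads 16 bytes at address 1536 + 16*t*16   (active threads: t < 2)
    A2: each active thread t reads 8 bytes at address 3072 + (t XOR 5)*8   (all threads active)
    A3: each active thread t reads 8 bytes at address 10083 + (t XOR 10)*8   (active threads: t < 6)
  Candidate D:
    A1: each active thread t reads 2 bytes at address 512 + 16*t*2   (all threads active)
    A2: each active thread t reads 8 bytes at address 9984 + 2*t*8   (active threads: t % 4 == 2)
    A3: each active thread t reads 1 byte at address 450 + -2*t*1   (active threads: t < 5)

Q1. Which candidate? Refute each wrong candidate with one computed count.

B: A1 gives 2 transactions, not 4
C: A1 gives 2 transactions, not 4
D: A2 gives 2 transactions, not 1
A: all counts match (4,1,1)

Answer: A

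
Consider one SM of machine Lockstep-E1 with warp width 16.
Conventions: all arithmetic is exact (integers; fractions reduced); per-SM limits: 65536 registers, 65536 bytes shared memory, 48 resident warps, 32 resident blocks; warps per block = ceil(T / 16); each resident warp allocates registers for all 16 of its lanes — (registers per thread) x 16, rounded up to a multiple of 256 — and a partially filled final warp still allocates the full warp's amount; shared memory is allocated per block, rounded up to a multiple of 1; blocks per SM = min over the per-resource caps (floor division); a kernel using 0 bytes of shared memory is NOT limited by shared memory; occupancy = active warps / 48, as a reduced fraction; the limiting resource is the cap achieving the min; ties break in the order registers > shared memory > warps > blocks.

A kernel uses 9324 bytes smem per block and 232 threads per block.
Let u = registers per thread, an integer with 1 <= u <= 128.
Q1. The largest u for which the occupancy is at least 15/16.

Answer: u = 80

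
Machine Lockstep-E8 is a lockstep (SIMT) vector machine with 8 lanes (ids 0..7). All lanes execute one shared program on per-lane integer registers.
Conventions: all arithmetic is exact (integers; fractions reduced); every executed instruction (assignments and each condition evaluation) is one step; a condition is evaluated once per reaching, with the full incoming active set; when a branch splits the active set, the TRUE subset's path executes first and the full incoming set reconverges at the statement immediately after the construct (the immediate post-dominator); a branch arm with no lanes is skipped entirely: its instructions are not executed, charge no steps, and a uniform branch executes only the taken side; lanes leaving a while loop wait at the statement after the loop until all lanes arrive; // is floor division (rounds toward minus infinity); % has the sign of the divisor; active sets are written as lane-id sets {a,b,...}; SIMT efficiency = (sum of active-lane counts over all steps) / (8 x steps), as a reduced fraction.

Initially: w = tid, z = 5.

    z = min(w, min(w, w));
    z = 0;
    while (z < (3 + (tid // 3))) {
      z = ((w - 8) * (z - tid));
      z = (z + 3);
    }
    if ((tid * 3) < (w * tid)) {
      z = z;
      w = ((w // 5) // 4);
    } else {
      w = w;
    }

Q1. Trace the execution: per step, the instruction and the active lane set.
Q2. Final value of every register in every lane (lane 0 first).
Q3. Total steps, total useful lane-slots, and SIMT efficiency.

step 0: z <- min(w, min(w, w))       {0,1,2,3,4,5,6,7}
step 1: z <- 0                       {0,1,2,3,4,5,6,7}
step 2: eval (z < (3 + (tid // 3)))  {0,1,2,3,4,5,6,7}
step 3: z <- ((w - 8) * (z - tid))   {0,1,2,3,4,5,6,7}
step 4: z <- (z + 3)                 {0,1,2,3,4,5,6,7}
step 5: eval (z < (3 + (tid // 3)))  {0,1,2,3,4,5,6,7}
step 6: eval ((tid * 3) < (w * tid)) {0,1,2,3,4,5,6,7}
step 7: z <- z                       {4,5,6,7}
step 8: w <- ((w // 5) // 4)         {4,5,6,7}
step 9: w <- w                       {0,1,2,3}

Answer: 10 steps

w: 0,1,2,3,0,0,0,0
z: 3,10,15,18,19,18,15,10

steps = 10; useful = 68; efficiency = 68/80 = 17/20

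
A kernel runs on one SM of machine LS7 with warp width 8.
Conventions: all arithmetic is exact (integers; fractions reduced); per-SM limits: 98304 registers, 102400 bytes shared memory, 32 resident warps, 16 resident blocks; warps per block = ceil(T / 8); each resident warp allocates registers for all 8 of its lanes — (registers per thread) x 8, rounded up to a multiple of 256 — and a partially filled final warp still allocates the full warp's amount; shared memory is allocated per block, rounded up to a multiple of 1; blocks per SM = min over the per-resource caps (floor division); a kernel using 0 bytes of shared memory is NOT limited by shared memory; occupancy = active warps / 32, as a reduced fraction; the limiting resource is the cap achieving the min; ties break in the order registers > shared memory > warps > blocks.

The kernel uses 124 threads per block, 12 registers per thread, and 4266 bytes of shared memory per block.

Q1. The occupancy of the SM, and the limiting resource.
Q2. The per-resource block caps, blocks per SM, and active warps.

Answer: occupancy 1, limited by warps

registers: 24 blocks
shared memory: 24 blocks
warps: 2 blocks
blocks: 16 blocks

Answer: 2 blocks, 32 active warps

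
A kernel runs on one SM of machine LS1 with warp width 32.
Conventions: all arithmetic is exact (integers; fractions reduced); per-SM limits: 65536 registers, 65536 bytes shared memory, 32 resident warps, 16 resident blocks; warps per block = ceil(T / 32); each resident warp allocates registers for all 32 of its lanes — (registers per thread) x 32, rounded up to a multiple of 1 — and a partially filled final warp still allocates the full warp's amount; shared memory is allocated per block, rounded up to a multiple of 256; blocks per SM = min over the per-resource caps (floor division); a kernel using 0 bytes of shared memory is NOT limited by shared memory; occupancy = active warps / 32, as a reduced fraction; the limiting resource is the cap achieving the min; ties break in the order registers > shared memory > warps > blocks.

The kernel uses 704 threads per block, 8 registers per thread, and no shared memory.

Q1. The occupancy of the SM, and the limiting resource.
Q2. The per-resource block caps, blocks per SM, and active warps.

Answer: occupancy 11/16, limited by warps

registers: 11 blocks
shared memory: no limit (kernel uses none)
warps: 1 block
blocks: 16 blocks

Answer: 1 block, 22 active warps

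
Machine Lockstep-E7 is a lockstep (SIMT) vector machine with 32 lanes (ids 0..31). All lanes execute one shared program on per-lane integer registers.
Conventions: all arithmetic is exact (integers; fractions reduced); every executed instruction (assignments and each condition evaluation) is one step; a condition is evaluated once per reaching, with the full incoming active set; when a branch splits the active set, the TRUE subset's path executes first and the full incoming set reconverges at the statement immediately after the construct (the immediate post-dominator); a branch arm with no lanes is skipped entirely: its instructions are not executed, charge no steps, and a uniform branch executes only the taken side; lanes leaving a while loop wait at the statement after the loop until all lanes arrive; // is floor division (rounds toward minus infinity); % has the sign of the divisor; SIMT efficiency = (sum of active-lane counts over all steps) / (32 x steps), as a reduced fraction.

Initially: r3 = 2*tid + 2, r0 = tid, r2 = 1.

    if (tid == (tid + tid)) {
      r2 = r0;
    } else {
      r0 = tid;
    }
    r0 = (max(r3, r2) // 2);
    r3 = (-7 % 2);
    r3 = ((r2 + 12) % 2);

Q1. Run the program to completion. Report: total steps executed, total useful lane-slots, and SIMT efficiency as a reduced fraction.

Answer: 6 steps, 160 useful, 5/6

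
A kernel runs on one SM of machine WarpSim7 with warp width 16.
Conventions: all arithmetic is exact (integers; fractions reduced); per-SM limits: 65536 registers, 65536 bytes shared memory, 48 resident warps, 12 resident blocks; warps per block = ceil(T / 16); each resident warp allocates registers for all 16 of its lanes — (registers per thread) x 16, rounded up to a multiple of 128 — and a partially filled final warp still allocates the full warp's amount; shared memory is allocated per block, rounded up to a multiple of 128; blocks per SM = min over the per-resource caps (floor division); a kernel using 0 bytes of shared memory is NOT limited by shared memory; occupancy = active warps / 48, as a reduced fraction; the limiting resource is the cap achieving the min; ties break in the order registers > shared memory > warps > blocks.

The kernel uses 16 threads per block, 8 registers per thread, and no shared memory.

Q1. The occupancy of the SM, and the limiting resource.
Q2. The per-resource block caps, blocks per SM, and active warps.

Answer: occupancy 1/4, limited by blocks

registers: 512 blocks
shared memory: no limit (kernel uses none)
warps: 48 blocks
blocks: 12 blocks

Answer: 12 blocks, 12 active warps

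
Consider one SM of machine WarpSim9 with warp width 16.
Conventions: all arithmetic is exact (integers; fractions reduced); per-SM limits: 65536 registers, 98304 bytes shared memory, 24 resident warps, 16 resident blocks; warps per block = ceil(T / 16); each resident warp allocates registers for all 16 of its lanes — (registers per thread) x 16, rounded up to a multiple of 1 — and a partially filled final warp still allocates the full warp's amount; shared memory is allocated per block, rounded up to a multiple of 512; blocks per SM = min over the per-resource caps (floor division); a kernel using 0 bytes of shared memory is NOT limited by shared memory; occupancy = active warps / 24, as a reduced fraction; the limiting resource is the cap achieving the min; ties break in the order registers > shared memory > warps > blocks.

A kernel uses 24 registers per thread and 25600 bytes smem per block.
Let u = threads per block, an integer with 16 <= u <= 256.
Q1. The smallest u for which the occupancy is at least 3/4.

Answer: u = 81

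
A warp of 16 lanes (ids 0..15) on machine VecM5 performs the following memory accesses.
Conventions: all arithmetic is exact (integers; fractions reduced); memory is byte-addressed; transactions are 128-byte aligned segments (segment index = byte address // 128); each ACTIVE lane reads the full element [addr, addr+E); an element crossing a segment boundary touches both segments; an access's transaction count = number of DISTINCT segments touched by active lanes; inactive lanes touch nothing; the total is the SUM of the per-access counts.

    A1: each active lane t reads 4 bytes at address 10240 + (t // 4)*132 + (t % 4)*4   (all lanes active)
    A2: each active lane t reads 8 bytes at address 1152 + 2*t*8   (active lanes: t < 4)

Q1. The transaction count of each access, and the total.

A1: 4 transactions
A2: 1 transaction

Answer: 4,1; total 5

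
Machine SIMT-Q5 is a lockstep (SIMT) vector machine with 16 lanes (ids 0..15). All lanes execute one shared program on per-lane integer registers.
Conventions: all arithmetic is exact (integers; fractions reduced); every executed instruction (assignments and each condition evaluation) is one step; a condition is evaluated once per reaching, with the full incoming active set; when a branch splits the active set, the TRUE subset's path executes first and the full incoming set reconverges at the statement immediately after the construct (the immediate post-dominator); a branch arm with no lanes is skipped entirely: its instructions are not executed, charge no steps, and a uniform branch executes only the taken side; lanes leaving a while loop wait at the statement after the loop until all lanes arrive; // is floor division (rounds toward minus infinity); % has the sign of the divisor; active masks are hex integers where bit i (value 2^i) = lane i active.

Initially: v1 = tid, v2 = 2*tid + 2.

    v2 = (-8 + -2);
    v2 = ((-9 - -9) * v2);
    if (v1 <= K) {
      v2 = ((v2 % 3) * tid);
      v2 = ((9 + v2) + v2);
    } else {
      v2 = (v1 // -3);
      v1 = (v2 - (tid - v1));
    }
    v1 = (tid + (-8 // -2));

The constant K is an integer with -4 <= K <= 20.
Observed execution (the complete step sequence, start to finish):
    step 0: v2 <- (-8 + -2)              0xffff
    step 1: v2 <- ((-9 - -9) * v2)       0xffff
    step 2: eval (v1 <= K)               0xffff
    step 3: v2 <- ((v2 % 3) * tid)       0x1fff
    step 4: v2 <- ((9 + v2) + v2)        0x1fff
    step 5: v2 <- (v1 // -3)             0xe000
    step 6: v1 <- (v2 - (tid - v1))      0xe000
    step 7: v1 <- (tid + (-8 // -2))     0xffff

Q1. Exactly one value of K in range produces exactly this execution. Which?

Answer: K = 12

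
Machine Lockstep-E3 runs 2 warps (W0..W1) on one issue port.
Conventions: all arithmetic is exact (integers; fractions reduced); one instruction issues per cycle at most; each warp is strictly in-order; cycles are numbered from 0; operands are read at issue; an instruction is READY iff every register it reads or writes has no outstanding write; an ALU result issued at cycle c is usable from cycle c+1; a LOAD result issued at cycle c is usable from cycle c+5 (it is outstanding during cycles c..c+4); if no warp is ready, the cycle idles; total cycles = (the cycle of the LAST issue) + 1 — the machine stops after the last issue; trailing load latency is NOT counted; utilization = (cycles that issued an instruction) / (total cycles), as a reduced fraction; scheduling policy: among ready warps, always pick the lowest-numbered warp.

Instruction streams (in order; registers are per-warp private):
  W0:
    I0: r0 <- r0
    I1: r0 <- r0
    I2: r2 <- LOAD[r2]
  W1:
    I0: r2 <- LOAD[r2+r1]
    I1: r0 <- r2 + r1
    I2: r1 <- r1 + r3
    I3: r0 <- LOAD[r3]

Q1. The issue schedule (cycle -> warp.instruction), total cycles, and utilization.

cycle 0: W0.I0
cycle 1: W0.I1
cycle 2: W0.I2
cycle 3: W1.I0
cycle 4: idle
cycle 5: idle
cycle 6: idle
cycle 7: idle
cycle 8: W1.I1
cycle 9: W1.I2
cycle 10: W1.I3

Answer: 11 cycles, utilization 7/11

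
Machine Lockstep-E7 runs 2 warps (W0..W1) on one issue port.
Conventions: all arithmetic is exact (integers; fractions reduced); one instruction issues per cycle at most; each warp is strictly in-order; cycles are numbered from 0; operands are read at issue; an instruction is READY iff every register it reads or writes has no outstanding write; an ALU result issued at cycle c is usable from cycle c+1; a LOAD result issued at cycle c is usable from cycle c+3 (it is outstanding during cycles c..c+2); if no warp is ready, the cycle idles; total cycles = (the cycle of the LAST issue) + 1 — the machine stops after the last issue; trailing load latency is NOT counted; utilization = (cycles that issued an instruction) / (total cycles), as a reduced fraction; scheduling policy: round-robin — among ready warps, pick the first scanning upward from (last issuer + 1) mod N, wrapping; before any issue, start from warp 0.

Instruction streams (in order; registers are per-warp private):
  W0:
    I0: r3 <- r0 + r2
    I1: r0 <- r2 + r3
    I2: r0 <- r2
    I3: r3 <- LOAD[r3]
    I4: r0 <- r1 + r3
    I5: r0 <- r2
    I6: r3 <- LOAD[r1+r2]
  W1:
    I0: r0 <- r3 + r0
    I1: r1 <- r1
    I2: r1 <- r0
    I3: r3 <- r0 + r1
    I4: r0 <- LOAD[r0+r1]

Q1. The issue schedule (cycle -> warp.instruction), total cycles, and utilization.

cycle 0: W0.I0
cycle 1: W1.I0
cycle 2: W0.I1
cycle 3: W1.I1
cycle 4: W0.I2
cycle 5: W1.I2
cycle 6: W0.I3
cycle 7: W1.I3
cycle 8: W1.I4
cycle 9: W0.I4
cycle 10: W0.I5
cycle 11: W0.I6

Answer: 12 cycles, utilization 1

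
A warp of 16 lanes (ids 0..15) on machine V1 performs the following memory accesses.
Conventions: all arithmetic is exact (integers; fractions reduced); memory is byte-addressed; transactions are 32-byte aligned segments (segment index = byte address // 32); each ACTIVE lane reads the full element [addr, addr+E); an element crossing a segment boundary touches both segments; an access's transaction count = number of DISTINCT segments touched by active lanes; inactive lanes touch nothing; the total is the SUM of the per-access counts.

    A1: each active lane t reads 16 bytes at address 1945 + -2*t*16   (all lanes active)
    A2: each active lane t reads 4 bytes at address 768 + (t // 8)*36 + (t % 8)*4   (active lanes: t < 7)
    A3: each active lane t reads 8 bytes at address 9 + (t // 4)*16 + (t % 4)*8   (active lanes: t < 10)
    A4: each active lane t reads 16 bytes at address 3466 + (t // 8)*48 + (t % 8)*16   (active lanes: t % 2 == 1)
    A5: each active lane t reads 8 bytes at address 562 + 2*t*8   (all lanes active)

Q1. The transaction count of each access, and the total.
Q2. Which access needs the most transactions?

A1: 17 transactions
A2: 1 transaction
A3: 2 transactions
A4: 6 transactions
A5: 9 transactions

Answer: 17,1,2,6,9; total 35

Answer: A1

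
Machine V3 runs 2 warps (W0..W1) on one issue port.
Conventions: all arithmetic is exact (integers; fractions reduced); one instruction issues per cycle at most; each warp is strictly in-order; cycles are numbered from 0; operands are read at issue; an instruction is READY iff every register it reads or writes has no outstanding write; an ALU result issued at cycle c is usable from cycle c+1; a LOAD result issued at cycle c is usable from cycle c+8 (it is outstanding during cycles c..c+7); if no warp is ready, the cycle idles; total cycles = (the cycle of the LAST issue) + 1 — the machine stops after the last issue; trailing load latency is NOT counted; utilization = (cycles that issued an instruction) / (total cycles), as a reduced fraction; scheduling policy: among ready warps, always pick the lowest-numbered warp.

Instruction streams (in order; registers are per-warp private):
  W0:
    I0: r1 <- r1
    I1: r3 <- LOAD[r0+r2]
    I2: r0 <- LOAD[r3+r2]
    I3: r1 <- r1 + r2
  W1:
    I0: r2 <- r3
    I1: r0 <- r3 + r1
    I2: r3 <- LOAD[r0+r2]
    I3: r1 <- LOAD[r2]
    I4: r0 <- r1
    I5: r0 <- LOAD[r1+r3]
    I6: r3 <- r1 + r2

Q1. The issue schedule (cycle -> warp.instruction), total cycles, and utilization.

cycle 0: W0.I0
cycle 1: W0.I1
cycle 2: W1.I0
cycle 3: W1.I1
cycle 4: W1.I2
cycle 5: W1.I3
cycle 6: idle
cycle 7: idle
cycle 8: idle
cycle 9: W0.I2
cycle 10: W0.I3
cycle 11: idle
cycle 12: idle
cycle 13: W1.I4
cycle 14: W1.I5
cycle 15: W1.I6

Answer: 16 cycles, utilization 11/16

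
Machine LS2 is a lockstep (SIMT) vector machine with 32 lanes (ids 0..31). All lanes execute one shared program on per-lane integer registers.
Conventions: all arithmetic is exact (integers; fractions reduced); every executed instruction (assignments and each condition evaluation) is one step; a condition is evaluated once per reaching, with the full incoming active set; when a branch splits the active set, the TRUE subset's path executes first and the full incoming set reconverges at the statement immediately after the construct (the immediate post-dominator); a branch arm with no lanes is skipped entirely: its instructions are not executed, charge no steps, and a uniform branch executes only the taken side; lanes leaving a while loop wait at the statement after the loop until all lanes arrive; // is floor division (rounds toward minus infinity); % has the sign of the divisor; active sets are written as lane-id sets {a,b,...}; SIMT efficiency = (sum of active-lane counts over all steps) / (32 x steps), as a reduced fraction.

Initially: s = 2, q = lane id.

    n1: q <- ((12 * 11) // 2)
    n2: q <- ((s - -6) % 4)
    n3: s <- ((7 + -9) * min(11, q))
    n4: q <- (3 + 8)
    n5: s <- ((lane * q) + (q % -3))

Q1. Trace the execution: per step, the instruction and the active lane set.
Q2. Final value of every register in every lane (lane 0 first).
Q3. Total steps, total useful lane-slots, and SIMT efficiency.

step 0: q <- ((12 * 11) // 2)        {0,1,2,3,4,5,6,7,8,9,10,11,12,13,14,15,16,17,18,19,20,21,22,23,24,25,26,27,28,29,30,31}
step 1: q <- ((s - -6) % 4)          {0,1,2,3,4,5,6,7,8,9,10,11,12,13,14,15,16,17,18,19,20,21,22,23,24,25,26,27,28,29,30,31}
step 2: s <- ((7 + -9) * min(11, q)) {0,1,2,3,4,5,6,7,8,9,10,11,12,13,14,15,16,17,18,19,20,21,22,23,24,25,26,27,28,29,30,31}
step 3: q <- (3 + 8)                 {0,1,2,3,4,5,6,7,8,9,10,11,12,13,14,15,16,17,18,19,20,21,22,23,24,25,26,27,28,29,30,31}
step 4: s <- ((lane * q) + (q % -3)) {0,1,2,3,4,5,6,7,8,9,10,11,12,13,14,15,16,17,18,19,20,21,22,23,24,25,26,27,28,29,30,31}

Answer: 5 steps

s: -1,10,21,32,43,54,65,76,87,98,109,120,131,142,153,164,175,186,197,208,219,230,241,252,263,274,285,296,307,318,329,340
q: 11,11,11,11,11,11,11,11,11,11,11,11,11,11,11,11,11,11,11,11,11,11,11,11,11,11,11,11,11,11,11,11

steps = 5; useful = 160; efficiency = 160/160 = 1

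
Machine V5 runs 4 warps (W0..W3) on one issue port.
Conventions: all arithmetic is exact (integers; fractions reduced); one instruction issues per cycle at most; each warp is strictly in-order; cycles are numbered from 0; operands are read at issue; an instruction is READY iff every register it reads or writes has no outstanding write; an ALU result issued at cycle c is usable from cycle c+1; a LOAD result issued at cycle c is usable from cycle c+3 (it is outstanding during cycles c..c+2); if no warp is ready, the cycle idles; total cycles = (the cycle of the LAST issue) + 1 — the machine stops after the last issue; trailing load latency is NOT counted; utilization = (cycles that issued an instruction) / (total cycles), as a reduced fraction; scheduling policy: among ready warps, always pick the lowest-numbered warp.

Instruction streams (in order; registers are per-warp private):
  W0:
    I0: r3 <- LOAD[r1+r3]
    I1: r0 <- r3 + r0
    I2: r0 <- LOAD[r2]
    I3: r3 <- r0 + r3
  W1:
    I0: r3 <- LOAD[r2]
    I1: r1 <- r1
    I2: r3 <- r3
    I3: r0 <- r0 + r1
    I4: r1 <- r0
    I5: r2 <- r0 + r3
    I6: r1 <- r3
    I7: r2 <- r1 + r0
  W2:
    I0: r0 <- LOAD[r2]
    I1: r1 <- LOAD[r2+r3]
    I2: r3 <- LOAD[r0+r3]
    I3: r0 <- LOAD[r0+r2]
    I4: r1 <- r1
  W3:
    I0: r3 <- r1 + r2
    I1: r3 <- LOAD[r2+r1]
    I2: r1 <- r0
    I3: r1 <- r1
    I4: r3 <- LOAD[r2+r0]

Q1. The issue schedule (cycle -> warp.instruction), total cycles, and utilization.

cycle 0: W0.I0
cycle 1: W1.I0
cycle 2: W1.I1
cycle 3: W0.I1
cycle 4: W0.I2
cycle 5: W1.I2
cycle 6: W1.I3
cycle 7: W0.I3
cycle 8: W1.I4
cycle 9: W1.I5
cycle 10: W1.I6
cycle 11: W1.I7
cycle 12: W2.I0
cycle 13: W2.I1
cycle 14: W3.I0
cycle 15: W2.I2
cycle 16: W2.I3
cycle 17: W2.I4
cycle 18: W3.I1
cycle 19: W3.I2
cycle 20: W3.I3
cycle 21: W3.I4

Answer: 22 cycles, utilization 1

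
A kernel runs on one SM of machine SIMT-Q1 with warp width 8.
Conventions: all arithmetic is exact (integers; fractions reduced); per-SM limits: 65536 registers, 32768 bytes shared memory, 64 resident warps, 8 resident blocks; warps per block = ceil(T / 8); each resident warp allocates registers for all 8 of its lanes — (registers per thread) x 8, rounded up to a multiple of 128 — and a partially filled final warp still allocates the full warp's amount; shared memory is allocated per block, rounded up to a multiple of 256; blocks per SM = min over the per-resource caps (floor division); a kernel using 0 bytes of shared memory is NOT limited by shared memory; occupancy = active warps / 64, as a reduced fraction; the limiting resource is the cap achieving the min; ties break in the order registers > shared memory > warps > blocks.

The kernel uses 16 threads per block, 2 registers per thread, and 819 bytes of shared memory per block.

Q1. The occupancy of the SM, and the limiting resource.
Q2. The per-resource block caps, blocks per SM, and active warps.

Answer: occupancy 1/4, limited by blocks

registers: 256 blocks
shared memory: 32 blocks
warps: 32 blocks
blocks: 8 blocks

Answer: 8 blocks, 16 active warps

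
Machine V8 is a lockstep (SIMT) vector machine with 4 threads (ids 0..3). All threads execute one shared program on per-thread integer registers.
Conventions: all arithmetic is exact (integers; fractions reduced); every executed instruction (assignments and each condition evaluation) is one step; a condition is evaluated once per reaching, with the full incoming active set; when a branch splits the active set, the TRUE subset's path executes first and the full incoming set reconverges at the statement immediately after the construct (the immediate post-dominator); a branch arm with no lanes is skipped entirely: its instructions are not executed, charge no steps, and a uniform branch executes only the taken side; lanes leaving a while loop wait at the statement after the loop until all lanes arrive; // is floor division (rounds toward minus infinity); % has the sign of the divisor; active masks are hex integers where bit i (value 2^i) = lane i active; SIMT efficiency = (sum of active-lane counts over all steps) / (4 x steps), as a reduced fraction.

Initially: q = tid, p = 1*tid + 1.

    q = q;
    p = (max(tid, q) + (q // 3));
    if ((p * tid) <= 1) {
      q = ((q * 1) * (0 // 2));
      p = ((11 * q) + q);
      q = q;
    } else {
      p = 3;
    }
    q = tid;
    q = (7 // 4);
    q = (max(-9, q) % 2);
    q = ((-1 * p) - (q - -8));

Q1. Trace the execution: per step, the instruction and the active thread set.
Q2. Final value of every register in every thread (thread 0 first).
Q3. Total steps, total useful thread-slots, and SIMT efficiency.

step 0: q <- q                       0xf
step 1: p <- (max(tid, q) + (q // 3)) 0xf
step 2: eval ((p * tid) <= 1)        0xf
step 3: q <- ((q * 1) * (0 // 2))    0x3
step 4: p <- ((11 * q) + q)          0x3
step 5: q <- q                       0x3
step 6: p <- 3                       0xc
step 7: q <- tid                     0xf
step 8: q <- (7 // 4)                0xf
step 9: q <- (max(-9, q) % 2)        0xf
step 10: q <- ((-1 * p) - (q - -8))   0xf

Answer: 11 steps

q: -9,-9,-12,-12
p: 0,0,3,3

steps = 11; useful = 36; efficiency = 36/44 = 9/11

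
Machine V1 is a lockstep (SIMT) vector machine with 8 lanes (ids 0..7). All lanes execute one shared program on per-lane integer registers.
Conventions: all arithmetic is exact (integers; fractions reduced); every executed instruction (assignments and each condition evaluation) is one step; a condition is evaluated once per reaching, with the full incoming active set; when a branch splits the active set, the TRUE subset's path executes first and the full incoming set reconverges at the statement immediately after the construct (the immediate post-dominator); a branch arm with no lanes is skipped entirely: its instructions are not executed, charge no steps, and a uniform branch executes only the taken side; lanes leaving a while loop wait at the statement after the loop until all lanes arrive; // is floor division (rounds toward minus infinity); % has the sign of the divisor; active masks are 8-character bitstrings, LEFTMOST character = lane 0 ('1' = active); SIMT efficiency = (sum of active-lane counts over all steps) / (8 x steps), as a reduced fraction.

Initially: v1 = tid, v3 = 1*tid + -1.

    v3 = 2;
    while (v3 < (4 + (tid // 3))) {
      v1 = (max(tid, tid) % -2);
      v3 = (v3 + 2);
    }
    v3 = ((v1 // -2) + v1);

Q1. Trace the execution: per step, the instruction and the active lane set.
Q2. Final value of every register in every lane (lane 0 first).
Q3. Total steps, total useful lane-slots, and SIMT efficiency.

step 0: v3 <- 2                      11111111
step 1: eval (v3 < (4 + (tid // 3))) 11111111
step 2: v1 <- (max(tid, tid) % -2)   11111111
step 3: v3 <- (v3 + 2)               11111111
step 4: eval (v3 < (4 + (tid // 3))) 11111111
step 5: v1 <- (max(tid, tid) % -2)   00011111
step 6: v3 <- (v3 + 2)               00011111
step 7: eval (v3 < (4 + (tid // 3))) 00011111
step 8: v3 <- ((v1 // -2) + v1)      11111111

Answer: 9 steps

v1: 0,-1,0,-1,0,-1,0,-1
v3: 0,-1,0,-1,0,-1,0,-1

steps = 9; useful = 63; efficiency = 63/72 = 7/8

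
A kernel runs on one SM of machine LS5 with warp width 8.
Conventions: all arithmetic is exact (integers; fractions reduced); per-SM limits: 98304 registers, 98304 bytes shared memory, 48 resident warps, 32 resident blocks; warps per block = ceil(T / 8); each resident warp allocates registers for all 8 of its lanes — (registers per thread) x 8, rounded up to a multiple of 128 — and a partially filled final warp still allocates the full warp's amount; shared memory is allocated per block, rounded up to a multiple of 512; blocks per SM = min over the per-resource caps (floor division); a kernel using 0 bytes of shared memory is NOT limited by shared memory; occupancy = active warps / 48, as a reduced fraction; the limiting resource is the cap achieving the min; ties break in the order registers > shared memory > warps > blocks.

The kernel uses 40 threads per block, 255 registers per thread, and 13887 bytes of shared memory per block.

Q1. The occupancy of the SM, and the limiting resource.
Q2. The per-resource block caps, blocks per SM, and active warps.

Answer: occupancy 5/8, limited by shared memory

registers: 9 blocks
shared memory: 6 blocks
warps: 9 blocks
blocks: 32 blocks

Answer: 6 blocks, 30 active warps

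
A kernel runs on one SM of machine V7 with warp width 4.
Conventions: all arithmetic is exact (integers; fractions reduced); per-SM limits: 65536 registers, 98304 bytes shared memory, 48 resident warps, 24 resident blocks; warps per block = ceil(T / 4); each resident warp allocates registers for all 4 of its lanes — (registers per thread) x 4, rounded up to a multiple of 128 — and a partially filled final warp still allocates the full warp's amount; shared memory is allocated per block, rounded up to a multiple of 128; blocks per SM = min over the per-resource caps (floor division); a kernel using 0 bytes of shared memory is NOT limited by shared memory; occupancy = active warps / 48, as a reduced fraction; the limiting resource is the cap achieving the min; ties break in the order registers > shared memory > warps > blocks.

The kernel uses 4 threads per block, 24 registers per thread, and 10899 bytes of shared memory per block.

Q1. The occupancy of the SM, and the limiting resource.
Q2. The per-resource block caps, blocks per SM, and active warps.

Answer: occupancy 1/6, limited by shared memory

registers: 512 blocks
shared memory: 8 blocks
warps: 48 blocks
blocks: 24 blocks

Answer: 8 blocks, 8 active warps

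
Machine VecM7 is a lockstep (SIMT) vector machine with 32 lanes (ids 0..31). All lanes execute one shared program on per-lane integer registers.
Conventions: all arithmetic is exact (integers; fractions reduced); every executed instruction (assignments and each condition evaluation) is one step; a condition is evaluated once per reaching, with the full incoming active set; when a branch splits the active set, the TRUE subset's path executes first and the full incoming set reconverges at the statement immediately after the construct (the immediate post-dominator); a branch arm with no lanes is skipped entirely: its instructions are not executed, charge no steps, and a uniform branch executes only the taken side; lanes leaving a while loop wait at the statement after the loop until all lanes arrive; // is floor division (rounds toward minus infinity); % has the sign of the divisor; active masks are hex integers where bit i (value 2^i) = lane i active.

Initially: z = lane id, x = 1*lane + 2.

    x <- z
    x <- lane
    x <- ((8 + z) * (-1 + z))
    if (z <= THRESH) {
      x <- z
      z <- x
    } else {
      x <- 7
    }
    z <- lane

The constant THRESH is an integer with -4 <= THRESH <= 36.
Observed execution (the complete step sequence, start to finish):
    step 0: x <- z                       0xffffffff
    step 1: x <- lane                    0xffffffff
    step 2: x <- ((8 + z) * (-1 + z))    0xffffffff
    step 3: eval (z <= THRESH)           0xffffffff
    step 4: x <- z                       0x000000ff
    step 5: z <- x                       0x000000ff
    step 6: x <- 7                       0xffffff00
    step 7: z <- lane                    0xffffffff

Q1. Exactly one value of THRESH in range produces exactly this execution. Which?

Answer: THRESH = 7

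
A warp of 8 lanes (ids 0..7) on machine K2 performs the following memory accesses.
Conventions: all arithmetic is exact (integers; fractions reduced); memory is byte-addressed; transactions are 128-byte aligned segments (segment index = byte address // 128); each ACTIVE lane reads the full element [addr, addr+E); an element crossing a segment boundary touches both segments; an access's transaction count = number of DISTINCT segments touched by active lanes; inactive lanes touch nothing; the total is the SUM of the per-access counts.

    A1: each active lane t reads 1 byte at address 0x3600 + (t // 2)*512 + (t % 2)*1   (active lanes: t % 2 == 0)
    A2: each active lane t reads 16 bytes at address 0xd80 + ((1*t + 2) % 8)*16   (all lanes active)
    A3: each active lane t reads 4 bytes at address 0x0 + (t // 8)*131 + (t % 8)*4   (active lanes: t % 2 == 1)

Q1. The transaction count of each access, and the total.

A1: 4 transactions
A2: 1 transaction
A3: 1 transaction

Answer: 4,1,1; total 6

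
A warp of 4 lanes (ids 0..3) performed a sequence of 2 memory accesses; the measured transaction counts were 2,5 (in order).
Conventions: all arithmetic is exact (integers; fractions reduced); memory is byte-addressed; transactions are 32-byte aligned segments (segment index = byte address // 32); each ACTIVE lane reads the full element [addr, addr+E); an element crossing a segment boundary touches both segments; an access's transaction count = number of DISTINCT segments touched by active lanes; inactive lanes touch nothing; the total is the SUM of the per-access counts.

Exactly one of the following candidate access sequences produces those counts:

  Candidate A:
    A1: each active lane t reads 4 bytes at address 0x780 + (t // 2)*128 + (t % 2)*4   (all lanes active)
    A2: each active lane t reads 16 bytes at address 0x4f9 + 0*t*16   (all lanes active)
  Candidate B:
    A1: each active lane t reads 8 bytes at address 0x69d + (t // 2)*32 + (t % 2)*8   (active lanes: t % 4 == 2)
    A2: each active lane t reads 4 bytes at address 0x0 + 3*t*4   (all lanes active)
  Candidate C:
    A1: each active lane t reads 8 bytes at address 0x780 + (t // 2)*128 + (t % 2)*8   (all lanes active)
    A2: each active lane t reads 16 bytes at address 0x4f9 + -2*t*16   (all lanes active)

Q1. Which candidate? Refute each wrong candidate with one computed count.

A: A2 gives 2 transactions, not 5
B: A2 gives 2 transactions, not 5
C: all counts match (2,5)

Answer: C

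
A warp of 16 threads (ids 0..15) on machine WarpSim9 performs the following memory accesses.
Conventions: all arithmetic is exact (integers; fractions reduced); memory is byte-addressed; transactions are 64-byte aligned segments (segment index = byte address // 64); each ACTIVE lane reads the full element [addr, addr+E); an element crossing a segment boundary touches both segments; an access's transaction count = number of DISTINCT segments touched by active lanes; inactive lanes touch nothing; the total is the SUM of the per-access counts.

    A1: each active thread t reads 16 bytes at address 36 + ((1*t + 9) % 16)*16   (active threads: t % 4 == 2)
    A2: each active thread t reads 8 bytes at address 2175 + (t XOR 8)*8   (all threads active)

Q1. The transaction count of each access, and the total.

A1: 4 transactions
A2: 3 transactions

Answer: 4,3; total 7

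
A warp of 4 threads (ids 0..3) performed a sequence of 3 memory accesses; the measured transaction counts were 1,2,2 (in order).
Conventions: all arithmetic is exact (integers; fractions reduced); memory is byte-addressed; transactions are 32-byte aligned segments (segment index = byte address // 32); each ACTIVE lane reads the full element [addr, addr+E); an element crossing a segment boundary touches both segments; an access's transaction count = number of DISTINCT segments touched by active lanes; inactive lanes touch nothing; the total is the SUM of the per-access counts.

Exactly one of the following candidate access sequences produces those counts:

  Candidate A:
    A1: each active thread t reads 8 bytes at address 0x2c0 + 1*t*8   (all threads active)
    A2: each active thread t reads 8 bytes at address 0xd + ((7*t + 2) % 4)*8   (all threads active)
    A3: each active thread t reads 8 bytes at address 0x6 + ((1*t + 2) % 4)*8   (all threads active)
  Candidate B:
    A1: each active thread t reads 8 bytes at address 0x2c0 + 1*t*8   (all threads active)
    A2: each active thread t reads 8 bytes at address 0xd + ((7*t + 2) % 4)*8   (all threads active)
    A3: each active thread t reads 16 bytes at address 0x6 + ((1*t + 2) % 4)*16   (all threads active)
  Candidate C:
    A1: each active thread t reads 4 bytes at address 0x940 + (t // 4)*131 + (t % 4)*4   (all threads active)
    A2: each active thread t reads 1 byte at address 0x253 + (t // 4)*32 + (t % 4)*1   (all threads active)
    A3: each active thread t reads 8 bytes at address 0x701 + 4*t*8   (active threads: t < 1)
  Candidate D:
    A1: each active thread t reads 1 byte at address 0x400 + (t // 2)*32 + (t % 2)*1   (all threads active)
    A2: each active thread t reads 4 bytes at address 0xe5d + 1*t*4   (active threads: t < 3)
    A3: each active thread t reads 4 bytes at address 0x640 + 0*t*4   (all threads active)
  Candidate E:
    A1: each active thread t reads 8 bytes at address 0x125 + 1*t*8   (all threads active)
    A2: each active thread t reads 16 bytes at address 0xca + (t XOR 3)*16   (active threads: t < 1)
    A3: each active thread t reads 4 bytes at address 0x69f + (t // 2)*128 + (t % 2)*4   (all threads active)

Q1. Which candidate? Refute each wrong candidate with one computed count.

B: A3 gives 3 transactions, not 2
C: A2 gives 1 transaction, not 2
D: A1 gives 2 transactions, not 1
E: A1 gives 2 transactions, not 1
A: all counts match (1,2,2)

Answer: A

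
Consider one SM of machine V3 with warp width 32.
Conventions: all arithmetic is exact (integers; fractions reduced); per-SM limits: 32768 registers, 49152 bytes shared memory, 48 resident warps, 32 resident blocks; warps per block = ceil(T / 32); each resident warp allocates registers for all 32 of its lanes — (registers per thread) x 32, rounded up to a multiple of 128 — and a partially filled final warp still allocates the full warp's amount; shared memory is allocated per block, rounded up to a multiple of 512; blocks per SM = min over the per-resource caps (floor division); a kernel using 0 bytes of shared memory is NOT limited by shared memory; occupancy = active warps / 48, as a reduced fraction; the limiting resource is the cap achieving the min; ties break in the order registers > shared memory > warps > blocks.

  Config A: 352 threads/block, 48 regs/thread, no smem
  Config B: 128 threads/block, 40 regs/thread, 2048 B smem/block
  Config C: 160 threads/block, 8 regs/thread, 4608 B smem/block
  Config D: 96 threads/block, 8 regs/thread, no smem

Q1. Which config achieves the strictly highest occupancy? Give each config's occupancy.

occupancies: A 11/48, B 1/2, C 15/16, D 1

Answer: D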